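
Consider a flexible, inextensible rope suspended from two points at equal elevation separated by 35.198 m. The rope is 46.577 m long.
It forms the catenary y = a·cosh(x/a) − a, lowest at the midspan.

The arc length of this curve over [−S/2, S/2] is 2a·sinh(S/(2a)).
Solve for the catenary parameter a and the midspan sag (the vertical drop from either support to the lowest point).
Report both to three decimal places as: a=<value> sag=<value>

seed: a₀ = √(S³/(24(L−S))) = √(35.198³/(24·11.379)) = 12.636282
iter 1: u=1.392736  f(a)=+1.156e+00  f'(a)=-2.175e+00  a ← 12.636282 − (+1.156e+00/-2.175e+00) = 13.167654
iter 2: u=1.336533  f(a)=+7.691e-02  f'(a)=-1.895e+00  a ← 13.167654 − (+7.691e-02/-1.895e+00) = 13.208247
iter 3: u=1.332425  f(a)=+3.942e-04  f'(a)=-1.875e+00  a ← 13.208247 − (+3.942e-04/-1.875e+00) = 13.208457
iter 4: u=1.332404  f(a)=+1.047e-08  f'(a)=-1.875e+00  a ← 13.208457 − (+1.047e-08/-1.875e+00) = 13.208458
iter 5: u=1.332404  f(a)=+0.000e+00  f'(a)=-1.875e+00  a ← 13.208458 − (+0.000e+00/-1.875e+00) = 13.208458
converged: |Δa| < 1e-12 after 5 iterations
sag = a·(cosh(S/(2a)) − 1) = 13.208458·(cosh(1.332404) − 1) = 13.564992
T_max/T_min = cosh(S/(2a)) = 2.026993

a=13.208 sag=13.565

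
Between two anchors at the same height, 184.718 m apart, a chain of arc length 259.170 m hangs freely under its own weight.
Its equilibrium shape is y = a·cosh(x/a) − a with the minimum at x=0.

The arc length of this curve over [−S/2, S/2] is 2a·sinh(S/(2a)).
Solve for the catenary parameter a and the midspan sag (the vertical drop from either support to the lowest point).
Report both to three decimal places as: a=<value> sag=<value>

seed: a₀ = √(S³/(24(L−S))) = √(184.718³/(24·74.452)) = 59.390916
iter 1: u=1.555103  f(a)=+9.539e+00  f'(a)=-3.168e+00  a ← 59.390916 − (+9.539e+00/-3.168e+00) = 62.401595
iter 2: u=1.480074  f(a)=+7.733e-01  f'(a)=-2.674e+00  a ← 62.401595 − (+7.733e-01/-2.674e+00) = 62.690829
iter 3: u=1.473246  f(a)=+6.073e-03  f'(a)=-2.632e+00  a ← 62.690829 − (+6.073e-03/-2.632e+00) = 62.693137
iter 4: u=1.473192  f(a)=+3.811e-07  f'(a)=-2.631e+00  a ← 62.693137 − (+3.811e-07/-2.631e+00) = 62.693137
iter 5: u=1.473192  f(a)=-5.684e-14  f'(a)=-2.631e+00  a ← 62.693137 − (-5.684e-14/-2.631e+00) = 62.693137
converged: |Δa| < 1e-12 after 5 iterations
sag = a·(cosh(S/(2a)) − 1) = 62.693137·(cosh(1.473192) − 1) = 81.260681
T_max/T_min = cosh(S/(2a)) = 2.296165

a=62.693 sag=81.261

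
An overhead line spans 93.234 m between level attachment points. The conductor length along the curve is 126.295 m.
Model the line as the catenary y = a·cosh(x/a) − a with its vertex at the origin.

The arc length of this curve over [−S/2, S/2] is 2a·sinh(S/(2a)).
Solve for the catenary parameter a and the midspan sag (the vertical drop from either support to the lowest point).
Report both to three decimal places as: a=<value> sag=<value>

seed: a₀ = √(S³/(24(L−S))) = √(93.234³/(24·33.061)) = 31.959344
iter 1: u=1.458634  f(a)=+3.701e+00  f'(a)=-2.544e+00  a ← 31.959344 − (+3.701e+00/-2.544e+00) = 33.414017
iter 2: u=1.395133  f(a)=+2.677e-01  f'(a)=-2.188e+00  a ← 33.414017 − (+2.677e-01/-2.188e+00) = 33.536341
iter 3: u=1.390044  f(a)=+1.642e-03  f'(a)=-2.161e+00  a ← 33.536341 − (+1.642e-03/-2.161e+00) = 33.537101
iter 4: u=1.390013  f(a)=+6.258e-08  f'(a)=-2.161e+00  a ← 33.537101 − (+6.258e-08/-2.161e+00) = 33.537101
iter 5: u=1.390013  f(a)=-2.842e-14  f'(a)=-2.161e+00  a ← 33.537101 − (-2.842e-14/-2.161e+00) = 33.537101
converged: |Δa| < 1e-12 after 5 iterations
sag = a·(cosh(S/(2a)) − 1) = 33.537101·(cosh(1.390013) − 1) = 37.963556
T_max/T_min = cosh(S/(2a)) = 2.131987

a=33.537 sag=37.964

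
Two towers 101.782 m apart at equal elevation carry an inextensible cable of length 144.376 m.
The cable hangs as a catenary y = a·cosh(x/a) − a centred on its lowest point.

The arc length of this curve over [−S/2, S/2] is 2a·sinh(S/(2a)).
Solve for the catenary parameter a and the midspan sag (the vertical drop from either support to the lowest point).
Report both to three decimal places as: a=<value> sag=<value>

seed: a₀ = √(S³/(24(L−S))) = √(101.782³/(24·42.594)) = 32.116384
iter 1: u=1.584581  f(a)=+5.679e+00  f'(a)=-3.381e+00  a ← 32.116384 − (+5.679e+00/-3.381e+00) = 33.795897
iter 2: u=1.505834  f(a)=+4.759e-01  f'(a)=-2.836e+00  a ← 33.795897 − (+4.759e-01/-2.836e+00) = 33.963678
iter 3: u=1.498395  f(a)=+4.017e-03  f'(a)=-2.788e+00  a ← 33.963678 − (+4.017e-03/-2.788e+00) = 33.965119
iter 4: u=1.498331  f(a)=+2.915e-07  f'(a)=-2.788e+00  a ← 33.965119 − (+2.915e-07/-2.788e+00) = 33.965119
iter 5: u=1.498331  f(a)=+0.000e+00  f'(a)=-2.788e+00  a ← 33.965119 − (+0.000e+00/-2.788e+00) = 33.965119
converged: |Δa| < 1e-12 after 5 iterations
sag = a·(cosh(S/(2a)) − 1) = 33.965119·(cosh(1.498331) − 1) = 45.814181
T_max/T_min = cosh(S/(2a)) = 2.348860

a=33.965 sag=45.814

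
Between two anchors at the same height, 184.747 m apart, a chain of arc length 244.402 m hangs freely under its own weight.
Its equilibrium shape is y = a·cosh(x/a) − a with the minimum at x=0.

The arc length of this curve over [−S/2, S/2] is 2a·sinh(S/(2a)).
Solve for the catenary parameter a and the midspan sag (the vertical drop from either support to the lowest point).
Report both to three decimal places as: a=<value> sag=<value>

a=69.366 sag=71.150

seed: a₀ = √(S³/(24(L−S))) = √(184.747³/(24·59.655)) = 66.364686
iter 1: u=1.391907  f(a)=+6.053e+00  f'(a)=-2.171e+00  a ← 66.364686 − (+6.053e+00/-2.171e+00) = 69.152542
iter 2: u=1.335793  f(a)=+4.023e-01  f'(a)=-1.891e+00  a ← 69.152542 − (+4.023e-01/-1.891e+00) = 69.365256
iter 3: u=1.331697  f(a)=+2.057e-03  f'(a)=-1.872e+00  a ← 69.365256 − (+2.057e-03/-1.872e+00) = 69.366355
iter 4: u=1.331676  f(a)=+5.438e-08  f'(a)=-1.872e+00  a ← 69.366355 − (+5.438e-08/-1.872e+00) = 69.366355
iter 5: u=1.331676  f(a)=+0.000e+00  f'(a)=-1.872e+00  a ← 69.366355 − (+0.000e+00/-1.872e+00) = 69.366355
converged: |Δa| < 1e-12 after 5 iterations
sag = a·(cosh(S/(2a)) − 1) = 69.366355·(cosh(1.331676) − 1) = 71.149749
T_max/T_min = cosh(S/(2a)) = 2.025710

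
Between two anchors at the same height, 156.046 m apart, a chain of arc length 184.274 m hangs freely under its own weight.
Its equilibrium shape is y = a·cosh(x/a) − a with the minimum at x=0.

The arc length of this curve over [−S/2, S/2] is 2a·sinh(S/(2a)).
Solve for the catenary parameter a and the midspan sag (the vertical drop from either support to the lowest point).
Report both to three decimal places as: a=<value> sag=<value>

a=76.844 sag=43.132

seed: a₀ = √(S³/(24(L−S))) = √(156.046³/(24·28.228)) = 74.891630
iter 1: u=1.041812  f(a)=+1.572e+00  f'(a)=-8.389e-01  a ← 74.891630 − (+1.572e+00/-8.389e-01) = 76.765633
iter 2: u=1.016379  f(a)=+6.094e-02  f'(a)=-7.750e-01  a ← 76.765633 − (+6.094e-02/-7.750e-01) = 76.844268
iter 3: u=1.015339  f(a)=+9.976e-05  f'(a)=-7.725e-01  a ← 76.844268 − (+9.976e-05/-7.725e-01) = 76.844397
iter 4: u=1.015338  f(a)=+2.683e-10  f'(a)=-7.725e-01  a ← 76.844397 − (+2.683e-10/-7.725e-01) = 76.844397
iter 5: u=1.015338  f(a)=-2.842e-14  f'(a)=-7.725e-01  a ← 76.844397 − (-2.842e-14/-7.725e-01) = 76.844397
converged: |Δa| < 1e-12 after 5 iterations
sag = a·(cosh(S/(2a)) − 1) = 76.844397·(cosh(1.015338) − 1) = 43.131801
T_max/T_min = cosh(S/(2a)) = 1.561288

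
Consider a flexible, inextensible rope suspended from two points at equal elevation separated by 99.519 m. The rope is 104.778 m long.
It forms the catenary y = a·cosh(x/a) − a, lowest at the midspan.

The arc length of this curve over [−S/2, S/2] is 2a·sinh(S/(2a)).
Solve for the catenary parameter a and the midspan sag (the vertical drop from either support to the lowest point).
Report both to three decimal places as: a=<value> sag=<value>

a=89.061 sag=14.266

seed: a₀ = √(S³/(24(L−S))) = √(99.519³/(24·5.259)) = 88.369378
iter 1: u=0.563085  f(a)=+8.400e-02  f'(a)=-1.228e-01  a ← 88.369378 − (+8.400e-02/-1.228e-01) = 89.053231
iter 2: u=0.558761  f(a)=+9.851e-04  f'(a)=-1.200e-01  a ← 89.053231 − (+9.851e-04/-1.200e-01) = 89.061442
iter 3: u=0.558710  f(a)=+1.390e-07  f'(a)=-1.199e-01  a ← 89.061442 − (+1.390e-07/-1.199e-01) = 89.061443
iter 4: u=0.558710  f(a)=+1.421e-14  f'(a)=-1.199e-01  a ← 89.061443 − (+1.421e-14/-1.199e-01) = 89.061443
converged: |Δa| < 1e-12 after 4 iterations
sag = a·(cosh(S/(2a)) − 1) = 89.061443·(cosh(0.558710) − 1) = 14.265939
T_max/T_min = cosh(S/(2a)) = 1.160181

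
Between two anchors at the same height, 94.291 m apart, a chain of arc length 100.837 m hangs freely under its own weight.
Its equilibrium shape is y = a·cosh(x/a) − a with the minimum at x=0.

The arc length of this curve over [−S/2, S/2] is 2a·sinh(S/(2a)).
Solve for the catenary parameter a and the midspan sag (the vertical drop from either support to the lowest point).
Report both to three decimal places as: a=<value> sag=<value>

a=73.797 sag=15.579

seed: a₀ = √(S³/(24(L−S))) = √(94.291³/(24·6.546)) = 73.048574
iter 1: u=0.645399  f(a)=+1.377e-01  f'(a)=-1.868e-01  a ← 73.048574 − (+1.377e-01/-1.868e-01) = 73.785690
iter 2: u=0.638952  f(a)=+2.112e-03  f'(a)=-1.811e-01  a ← 73.785690 − (+2.112e-03/-1.811e-01) = 73.797351
iter 3: u=0.638851  f(a)=+5.140e-07  f'(a)=-1.810e-01  a ← 73.797351 − (+5.140e-07/-1.810e-01) = 73.797354
iter 4: u=0.638851  f(a)=+4.263e-14  f'(a)=-1.810e-01  a ← 73.797354 − (+4.263e-14/-1.810e-01) = 73.797354
converged: |Δa| < 1e-12 after 4 iterations
sag = a·(cosh(S/(2a)) − 1) = 73.797354·(cosh(0.638851) − 1) = 15.578675
T_max/T_min = cosh(S/(2a)) = 1.211101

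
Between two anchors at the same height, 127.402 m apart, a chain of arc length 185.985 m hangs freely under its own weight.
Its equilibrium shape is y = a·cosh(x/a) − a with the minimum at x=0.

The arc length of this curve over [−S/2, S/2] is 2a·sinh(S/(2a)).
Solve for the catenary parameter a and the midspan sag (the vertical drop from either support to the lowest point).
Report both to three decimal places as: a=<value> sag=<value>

a=40.758 sag=60.774

seed: a₀ = √(S³/(24(L−S))) = √(127.402³/(24·58.583)) = 38.350669
iter 1: u=1.661014  f(a)=+8.633e+00  f'(a)=-3.985e+00  a ← 38.350669 − (+8.633e+00/-3.985e+00) = 40.516835
iter 2: u=1.572211  f(a)=+7.855e-01  f'(a)=-3.290e+00  a ← 40.516835 − (+7.855e-01/-3.290e+00) = 40.755542
iter 3: u=1.563002  f(a)=+7.939e-03  f'(a)=-3.224e+00  a ← 40.755542 − (+7.939e-03/-3.224e+00) = 40.758005
iter 4: u=1.562908  f(a)=+8.291e-07  f'(a)=-3.224e+00  a ← 40.758005 − (+8.291e-07/-3.224e+00) = 40.758005
iter 5: u=1.562908  f(a)=+0.000e+00  f'(a)=-3.224e+00  a ← 40.758005 − (+0.000e+00/-3.224e+00) = 40.758005
converged: |Δa| < 1e-12 after 5 iterations
sag = a·(cosh(S/(2a)) − 1) = 40.758005·(cosh(1.562908) − 1) = 60.774355
T_max/T_min = cosh(S/(2a)) = 2.491102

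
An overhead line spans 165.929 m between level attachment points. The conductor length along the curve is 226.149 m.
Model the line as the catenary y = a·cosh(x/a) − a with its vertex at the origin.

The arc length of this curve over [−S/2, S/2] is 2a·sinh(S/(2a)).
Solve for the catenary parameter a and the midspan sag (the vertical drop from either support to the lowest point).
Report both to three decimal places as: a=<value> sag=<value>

seed: a₀ = √(S³/(24(L−S))) = √(165.929³/(24·60.220)) = 56.222150
iter 1: u=1.475655  f(a)=+6.907e+00  f'(a)=-2.646e+00  a ← 56.222150 − (+6.907e+00/-2.646e+00) = 58.832057
iter 2: u=1.410192  f(a)=+5.101e-01  f'(a)=-2.269e+00  a ← 58.832057 − (+5.101e-01/-2.269e+00) = 59.056882
iter 3: u=1.404824  f(a)=+3.272e-03  f'(a)=-2.240e+00  a ← 59.056882 − (+3.272e-03/-2.240e+00) = 59.058343
iter 4: u=1.404789  f(a)=+1.366e-07  f'(a)=-2.240e+00  a ← 59.058343 − (+1.366e-07/-2.240e+00) = 59.058343
iter 5: u=1.404789  f(a)=+2.842e-14  f'(a)=-2.240e+00  a ← 59.058343 − (+2.842e-14/-2.240e+00) = 59.058343
converged: |Δa| < 1e-12 after 5 iterations
sag = a·(cosh(S/(2a)) − 1) = 59.058343·(cosh(1.404789) − 1) = 68.510189
T_max/T_min = cosh(S/(2a)) = 2.160043

a=59.058 sag=68.510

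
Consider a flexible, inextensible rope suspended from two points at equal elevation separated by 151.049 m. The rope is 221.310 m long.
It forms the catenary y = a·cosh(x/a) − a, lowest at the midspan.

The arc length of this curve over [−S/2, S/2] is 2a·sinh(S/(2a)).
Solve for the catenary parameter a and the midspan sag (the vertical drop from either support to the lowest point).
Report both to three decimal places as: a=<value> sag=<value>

seed: a₀ = √(S³/(24(L−S))) = √(151.049³/(24·70.261)) = 45.207865
iter 1: u=1.670605  f(a)=+1.048e+01  f'(a)=-4.067e+00  a ← 45.207865 − (+1.048e+01/-4.067e+00) = 47.785243
iter 2: u=1.580498  f(a)=+9.632e-01  f'(a)=-3.351e+00  a ← 47.785243 − (+9.632e-01/-3.351e+00) = 48.072693
iter 3: u=1.571048  f(a)=+9.952e-03  f'(a)=-3.282e+00  a ← 48.072693 − (+9.952e-03/-3.282e+00) = 48.075725
iter 4: u=1.570949  f(a)=+1.086e-06  f'(a)=-3.281e+00  a ← 48.075725 − (+1.086e-06/-3.281e+00) = 48.075726
iter 5: u=1.570949  f(a)=+0.000e+00  f'(a)=-3.281e+00  a ← 48.075726 − (+0.000e+00/-3.281e+00) = 48.075726
converged: |Δa| < 1e-12 after 5 iterations
sag = a·(cosh(S/(2a)) − 1) = 48.075726·(cosh(1.570949) − 1) = 72.571713
T_max/T_min = cosh(S/(2a)) = 2.509529

a=48.076 sag=72.572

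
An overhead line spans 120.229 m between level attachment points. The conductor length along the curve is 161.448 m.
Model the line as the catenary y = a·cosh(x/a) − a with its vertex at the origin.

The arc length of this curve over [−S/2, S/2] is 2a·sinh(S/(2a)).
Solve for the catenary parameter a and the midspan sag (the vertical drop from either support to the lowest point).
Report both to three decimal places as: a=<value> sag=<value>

a=43.919 sag=47.979

seed: a₀ = √(S³/(24(L−S))) = √(120.229³/(24·41.219)) = 41.914038
iter 1: u=1.434233  f(a)=+4.453e+00  f'(a)=-2.402e+00  a ← 41.914038 − (+4.453e+00/-2.402e+00) = 43.767721
iter 2: u=1.373489  f(a)=+3.125e-01  f'(a)=-2.076e+00  a ← 43.767721 − (+3.125e-01/-2.076e+00) = 43.918231
iter 3: u=1.368782  f(a)=+1.795e-03  f'(a)=-2.052e+00  a ← 43.918231 − (+1.795e-03/-2.052e+00) = 43.919106
iter 4: u=1.368755  f(a)=+5.998e-08  f'(a)=-2.052e+00  a ← 43.919106 − (+5.998e-08/-2.052e+00) = 43.919106
iter 5: u=1.368755  f(a)=+5.684e-14  f'(a)=-2.052e+00  a ← 43.919106 − (+5.684e-14/-2.052e+00) = 43.919106
converged: |Δa| < 1e-12 after 5 iterations
sag = a·(cosh(S/(2a)) − 1) = 43.919106·(cosh(1.368755) − 1) = 47.978947
T_max/T_min = cosh(S/(2a)) = 2.092439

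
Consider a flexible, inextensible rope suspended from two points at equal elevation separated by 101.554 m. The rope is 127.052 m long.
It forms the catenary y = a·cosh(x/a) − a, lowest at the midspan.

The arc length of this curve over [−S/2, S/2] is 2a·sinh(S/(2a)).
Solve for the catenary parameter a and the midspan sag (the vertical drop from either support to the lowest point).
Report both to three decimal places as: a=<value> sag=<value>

a=42.846 sag=33.779

seed: a₀ = √(S³/(24(L−S))) = √(101.554³/(24·25.498)) = 41.370129
iter 1: u=1.227383  f(a)=+1.991e+00  f'(a)=-1.429e+00  a ← 41.370129 − (+1.991e+00/-1.429e+00) = 42.763715
iter 2: u=1.187385  f(a)=+1.050e-01  f'(a)=-1.282e+00  a ← 42.763715 − (+1.050e-01/-1.282e+00) = 42.845668
iter 3: u=1.185114  f(a)=+3.283e-04  f'(a)=-1.274e+00  a ← 42.845668 − (+3.283e-04/-1.274e+00) = 42.845926
iter 4: u=1.185107  f(a)=+3.229e-09  f'(a)=-1.274e+00  a ← 42.845926 − (+3.229e-09/-1.274e+00) = 42.845926
iter 5: u=1.185107  f(a)=+0.000e+00  f'(a)=-1.274e+00  a ← 42.845926 − (+0.000e+00/-1.274e+00) = 42.845926
converged: |Δa| < 1e-12 after 5 iterations
sag = a·(cosh(S/(2a)) − 1) = 42.845926·(cosh(1.185107) − 1) = 33.778653
T_max/T_min = cosh(S/(2a)) = 1.788375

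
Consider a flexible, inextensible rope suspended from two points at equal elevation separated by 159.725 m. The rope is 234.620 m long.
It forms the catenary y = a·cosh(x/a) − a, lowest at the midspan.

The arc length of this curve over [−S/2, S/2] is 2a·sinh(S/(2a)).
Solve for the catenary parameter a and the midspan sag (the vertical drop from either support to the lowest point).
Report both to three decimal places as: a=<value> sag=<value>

a=50.656 sag=77.124

seed: a₀ = √(S³/(24(L−S))) = √(159.725³/(24·74.895)) = 47.613194
iter 1: u=1.677319  f(a)=+1.127e+01  f'(a)=-4.125e+00  a ← 47.613194 − (+1.127e+01/-4.125e+00) = 50.345336
iter 2: u=1.586294  f(a)=+1.043e+00  f'(a)=-3.394e+00  a ← 50.345336 − (+1.043e+00/-3.394e+00) = 50.652603
iter 3: u=1.576671  f(a)=+1.094e-02  f'(a)=-3.323e+00  a ← 50.652603 − (+1.094e-02/-3.323e+00) = 50.655895
iter 4: u=1.576569  f(a)=+1.232e-06  f'(a)=-3.322e+00  a ← 50.655895 − (+1.232e-06/-3.322e+00) = 50.655896
iter 5: u=1.576569  f(a)=-2.842e-14  f'(a)=-3.322e+00  a ← 50.655896 − (-2.842e-14/-3.322e+00) = 50.655896
converged: |Δa| < 1e-12 after 5 iterations
sag = a·(cosh(S/(2a)) − 1) = 50.655896·(cosh(1.576569) − 1) = 77.123820
T_max/T_min = cosh(S/(2a)) = 2.522504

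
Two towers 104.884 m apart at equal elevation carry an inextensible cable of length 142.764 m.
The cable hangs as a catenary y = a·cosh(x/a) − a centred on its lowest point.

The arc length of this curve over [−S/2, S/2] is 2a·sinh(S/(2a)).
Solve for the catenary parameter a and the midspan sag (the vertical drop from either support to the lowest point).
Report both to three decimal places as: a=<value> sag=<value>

a=37.414 sag=43.179

seed: a₀ = √(S³/(24(L−S))) = √(104.884³/(24·37.880)) = 35.624867
iter 1: u=1.472062  f(a)=+4.322e+00  f'(a)=-2.625e+00  a ← 35.624867 − (+4.322e+00/-2.625e+00) = 37.271804
iter 2: u=1.407015  f(a)=+3.178e-01  f'(a)=-2.252e+00  a ← 37.271804 − (+3.178e-01/-2.252e+00) = 37.412958
iter 3: u=1.401707  f(a)=+2.020e-03  f'(a)=-2.223e+00  a ← 37.412958 − (+2.020e-03/-2.223e+00) = 37.413866
iter 4: u=1.401673  f(a)=+8.270e-08  f'(a)=-2.223e+00  a ← 37.413866 − (+8.270e-08/-2.223e+00) = 37.413866
iter 5: u=1.401673  f(a)=+0.000e+00  f'(a)=-2.223e+00  a ← 37.413866 − (+0.000e+00/-2.223e+00) = 37.413866
converged: |Δa| < 1e-12 after 5 iterations
sag = a·(cosh(S/(2a)) − 1) = 37.413866·(cosh(1.401673) − 1) = 43.178859
T_max/T_min = cosh(S/(2a)) = 2.154087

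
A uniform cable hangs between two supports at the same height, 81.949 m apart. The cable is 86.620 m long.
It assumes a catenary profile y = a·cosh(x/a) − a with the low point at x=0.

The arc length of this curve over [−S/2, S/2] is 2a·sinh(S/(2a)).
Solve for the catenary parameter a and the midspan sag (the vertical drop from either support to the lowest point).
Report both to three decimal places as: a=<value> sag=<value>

a=70.657 sag=12.217

seed: a₀ = √(S³/(24(L−S))) = √(81.949³/(24·4.671)) = 70.065614
iter 1: u=0.584802  f(a)=+8.053e-02  f'(a)=-1.379e-01  a ← 70.065614 − (+8.053e-02/-1.379e-01) = 70.649355
iter 2: u=0.579970  f(a)=+1.017e-03  f'(a)=-1.345e-01  a ← 70.649355 − (+1.017e-03/-1.345e-01) = 70.656921
iter 3: u=0.579908  f(a)=+1.670e-07  f'(a)=-1.344e-01  a ← 70.656921 − (+1.670e-07/-1.344e-01) = 70.656922
iter 4: u=0.579908  f(a)=+1.421e-14  f'(a)=-1.344e-01  a ← 70.656922 − (+1.421e-14/-1.344e-01) = 70.656922
converged: |Δa| < 1e-12 after 4 iterations
sag = a·(cosh(S/(2a)) − 1) = 70.656922·(cosh(0.579908) − 1) = 12.217421
T_max/T_min = cosh(S/(2a)) = 1.172912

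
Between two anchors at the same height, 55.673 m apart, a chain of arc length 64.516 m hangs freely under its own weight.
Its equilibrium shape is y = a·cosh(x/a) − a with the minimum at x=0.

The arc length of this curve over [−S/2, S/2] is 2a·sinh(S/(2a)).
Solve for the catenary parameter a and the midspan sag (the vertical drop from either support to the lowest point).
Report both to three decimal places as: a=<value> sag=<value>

seed: a₀ = √(S³/(24(L−S))) = √(55.673³/(24·8.843)) = 28.514220
iter 1: u=0.976232  f(a)=+4.311e-01  f'(a)=-6.814e-01  a ← 28.514220 − (+4.311e-01/-6.814e-01) = 29.146835
iter 2: u=0.955044  f(a)=+1.476e-02  f'(a)=-6.355e-01  a ← 29.146835 − (+1.476e-02/-6.355e-01) = 29.170068
iter 3: u=0.954283  f(a)=+1.868e-05  f'(a)=-6.339e-01  a ← 29.170068 − (+1.868e-05/-6.339e-01) = 29.170097
iter 4: u=0.954282  f(a)=+2.997e-11  f'(a)=-6.339e-01  a ← 29.170097 − (+2.997e-11/-6.339e-01) = 29.170097
iter 5: u=0.954282  f(a)=+1.421e-14  f'(a)=-6.339e-01  a ← 29.170097 − (+1.421e-14/-6.339e-01) = 29.170097
converged: |Δa| < 1e-12 after 5 iterations
sag = a·(cosh(S/(2a)) − 1) = 29.170097·(cosh(0.954282) − 1) = 14.320972
T_max/T_min = cosh(S/(2a)) = 1.490947

a=29.170 sag=14.321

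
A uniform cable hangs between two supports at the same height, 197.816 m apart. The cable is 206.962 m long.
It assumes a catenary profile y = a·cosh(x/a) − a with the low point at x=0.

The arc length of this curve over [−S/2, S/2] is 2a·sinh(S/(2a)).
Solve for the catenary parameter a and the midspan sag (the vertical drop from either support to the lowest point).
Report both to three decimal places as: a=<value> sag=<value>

a=189.078 sag=26.465

seed: a₀ = √(S³/(24(L−S))) = √(197.816³/(24·9.146)) = 187.789327
iter 1: u=0.526697  f(a)=+1.277e-01  f'(a)=-1.001e-01  a ← 187.789327 − (+1.277e-01/-1.001e-01) = 189.064595
iter 2: u=0.523144  f(a)=+1.313e-03  f'(a)=-9.809e-02  a ← 189.064595 − (+1.313e-03/-9.809e-02) = 189.077976
iter 3: u=0.523107  f(a)=+1.419e-07  f'(a)=-9.807e-02  a ← 189.077976 − (+1.419e-07/-9.807e-02) = 189.077978
iter 4: u=0.523107  f(a)=-2.842e-14  f'(a)=-9.807e-02  a ← 189.077978 − (-2.842e-14/-9.807e-02) = 189.077978
converged: |Δa| < 1e-12 after 4 iterations
sag = a·(cosh(S/(2a)) − 1) = 189.077978·(cosh(0.523107) − 1) = 26.465055
T_max/T_min = cosh(S/(2a)) = 1.139969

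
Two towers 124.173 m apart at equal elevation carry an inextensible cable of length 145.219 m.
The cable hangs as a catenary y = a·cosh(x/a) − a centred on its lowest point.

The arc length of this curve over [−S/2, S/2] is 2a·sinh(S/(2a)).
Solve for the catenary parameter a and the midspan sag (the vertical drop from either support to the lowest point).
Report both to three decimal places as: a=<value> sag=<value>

a=63.075 sag=33.105

seed: a₀ = √(S³/(24(L−S))) = √(124.173³/(24·21.046)) = 61.567335
iter 1: u=1.008432  f(a)=+1.096e+00  f'(a)=-7.558e-01  a ← 61.567335 − (+1.096e+00/-7.558e-01) = 63.018038
iter 2: u=0.985218  f(a)=+3.995e-02  f'(a)=-7.016e-01  a ← 63.018038 − (+3.995e-02/-7.016e-01) = 63.074977
iter 3: u=0.984329  f(a)=+5.748e-05  f'(a)=-6.996e-01  a ← 63.074977 − (+5.748e-05/-6.996e-01) = 63.075059
iter 4: u=0.984327  f(a)=+1.194e-10  f'(a)=-6.996e-01  a ← 63.075059 − (+1.194e-10/-6.996e-01) = 63.075059
iter 5: u=0.984327  f(a)=-2.842e-14  f'(a)=-6.996e-01  a ← 63.075059 − (-2.842e-14/-6.996e-01) = 63.075059
converged: |Δa| < 1e-12 after 5 iterations
sag = a·(cosh(S/(2a)) − 1) = 63.075059·(cosh(0.984327) − 1) = 33.104994
T_max/T_min = cosh(S/(2a)) = 1.524851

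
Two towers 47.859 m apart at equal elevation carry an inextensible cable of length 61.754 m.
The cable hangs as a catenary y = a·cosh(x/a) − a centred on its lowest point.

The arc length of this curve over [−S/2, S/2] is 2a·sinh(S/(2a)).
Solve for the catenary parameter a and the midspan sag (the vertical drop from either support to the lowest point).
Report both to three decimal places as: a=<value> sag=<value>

seed: a₀ = √(S³/(24(L−S))) = √(47.859³/(24·13.895)) = 18.130531
iter 1: u=1.319845  f(a)=+1.262e+00  f'(a)=-1.817e+00  a ← 18.130531 − (+1.262e+00/-1.817e+00) = 18.824929
iter 2: u=1.271160  f(a)=+7.611e-02  f'(a)=-1.604e+00  a ← 18.824929 − (+7.611e-02/-1.604e+00) = 18.872384
iter 3: u=1.267964  f(a)=+3.162e-04  f'(a)=-1.590e+00  a ← 18.872384 − (+3.162e-04/-1.590e+00) = 18.872583
iter 4: u=1.267950  f(a)=+5.511e-09  f'(a)=-1.590e+00  a ← 18.872583 − (+5.511e-09/-1.590e+00) = 18.872583
iter 5: u=1.267950  f(a)=+1.421e-14  f'(a)=-1.590e+00  a ← 18.872583 − (+1.421e-14/-1.590e+00) = 18.872583
converged: |Δa| < 1e-12 after 5 iterations
sag = a·(cosh(S/(2a)) − 1) = 18.872583·(cosh(1.267950) − 1) = 17.315309
T_max/T_min = cosh(S/(2a)) = 1.917485

a=18.873 sag=17.315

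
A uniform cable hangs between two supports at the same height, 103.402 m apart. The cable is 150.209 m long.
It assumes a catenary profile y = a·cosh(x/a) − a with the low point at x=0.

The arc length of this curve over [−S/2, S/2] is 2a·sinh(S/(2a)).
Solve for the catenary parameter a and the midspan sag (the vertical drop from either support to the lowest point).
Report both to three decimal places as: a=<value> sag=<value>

a=33.312 sag=48.848

seed: a₀ = √(S³/(24(L−S))) = √(103.402³/(24·46.807)) = 31.371290
iter 1: u=1.648035  f(a)=+6.783e+00  f'(a)=-3.877e+00  a ← 31.371290 − (+6.783e+00/-3.877e+00) = 33.120831
iter 2: u=1.560981  f(a)=+6.088e-01  f'(a)=-3.210e+00  a ← 33.120831 − (+6.088e-01/-3.210e+00) = 33.310501
iter 3: u=1.552093  f(a)=+5.972e-03  f'(a)=-3.147e+00  a ← 33.310501 − (+5.972e-03/-3.147e+00) = 33.312399
iter 4: u=1.552005  f(a)=+5.871e-07  f'(a)=-3.147e+00  a ← 33.312399 − (+5.871e-07/-3.147e+00) = 33.312399
iter 5: u=1.552005  f(a)=+5.684e-14  f'(a)=-3.147e+00  a ← 33.312399 − (+5.684e-14/-3.147e+00) = 33.312399
converged: |Δa| < 1e-12 after 5 iterations
sag = a·(cosh(S/(2a)) − 1) = 33.312399·(cosh(1.552005) − 1) = 48.848430
T_max/T_min = cosh(S/(2a)) = 2.466374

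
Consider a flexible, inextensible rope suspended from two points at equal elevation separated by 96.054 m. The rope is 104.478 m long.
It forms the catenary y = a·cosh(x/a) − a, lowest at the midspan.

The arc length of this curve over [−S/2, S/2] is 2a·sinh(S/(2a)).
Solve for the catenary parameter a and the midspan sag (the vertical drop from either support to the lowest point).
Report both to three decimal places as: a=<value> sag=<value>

seed: a₀ = √(S³/(24(L−S))) = √(96.054³/(24·8.424)) = 66.207682
iter 1: u=0.725399  f(a)=+2.244e-01  f'(a)=-2.681e-01  a ← 66.207682 − (+2.244e-01/-2.681e-01) = 67.044760
iter 2: u=0.716342  f(a)=+4.327e-03  f'(a)=-2.579e-01  a ← 67.044760 − (+4.327e-03/-2.579e-01) = 67.061541
iter 3: u=0.716163  f(a)=+1.679e-06  f'(a)=-2.577e-01  a ← 67.061541 − (+1.679e-06/-2.577e-01) = 67.061547
iter 4: u=0.716163  f(a)=+2.700e-13  f'(a)=-2.577e-01  a ← 67.061547 − (+2.700e-13/-2.577e-01) = 67.061547
converged: |Δa| < 1e-12 after 4 iterations
sag = a·(cosh(S/(2a)) − 1) = 67.061547·(cosh(0.716163) − 1) = 17.945301
T_max/T_min = cosh(S/(2a)) = 1.267594

a=67.062 sag=17.945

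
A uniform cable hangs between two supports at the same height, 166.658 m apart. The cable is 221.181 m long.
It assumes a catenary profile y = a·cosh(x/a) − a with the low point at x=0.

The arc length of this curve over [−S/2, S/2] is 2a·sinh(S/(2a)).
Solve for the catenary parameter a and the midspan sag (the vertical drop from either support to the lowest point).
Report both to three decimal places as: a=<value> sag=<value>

seed: a₀ = √(S³/(24(L−S))) = √(166.658³/(24·54.523)) = 59.476274
iter 1: u=1.401046  f(a)=+5.608e+00  f'(a)=-2.219e+00  a ← 59.476274 − (+5.608e+00/-2.219e+00) = 62.003101
iter 2: u=1.343949  f(a)=+3.772e-01  f'(a)=-1.930e+00  a ← 62.003101 − (+3.772e-01/-1.930e+00) = 62.198534
iter 3: u=1.339726  f(a)=+1.978e-03  f'(a)=-1.910e+00  a ← 62.198534 − (+1.978e-03/-1.910e+00) = 62.199570
iter 4: u=1.339704  f(a)=+5.506e-08  f'(a)=-1.910e+00  a ← 62.199570 − (+5.506e-08/-1.910e+00) = 62.199570
iter 5: u=1.339704  f(a)=-5.684e-14  f'(a)=-1.910e+00  a ← 62.199570 − (-5.684e-14/-1.910e+00) = 62.199570
converged: |Δa| < 1e-12 after 5 iterations
sag = a·(cosh(S/(2a)) − 1) = 62.199570·(cosh(1.339704) − 1) = 64.682443
T_max/T_min = cosh(S/(2a)) = 2.039918

a=62.200 sag=64.682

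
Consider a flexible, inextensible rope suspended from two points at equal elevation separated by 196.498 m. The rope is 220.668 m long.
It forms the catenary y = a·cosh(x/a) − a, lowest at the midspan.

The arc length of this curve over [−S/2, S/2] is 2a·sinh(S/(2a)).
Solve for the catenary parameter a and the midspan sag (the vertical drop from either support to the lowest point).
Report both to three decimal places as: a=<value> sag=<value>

a=116.418 sag=43.978

seed: a₀ = √(S³/(24(L−S))) = √(196.498³/(24·24.170)) = 114.365032
iter 1: u=0.859083  f(a)=+9.077e-01  f'(a)=-4.547e-01  a ← 114.365032 − (+9.077e-01/-4.547e-01) = 116.361325
iter 2: u=0.844344  f(a)=+2.431e-02  f'(a)=-4.306e-01  a ← 116.361325 − (+2.431e-02/-4.306e-01) = 116.417782
iter 3: u=0.843935  f(a)=+1.851e-05  f'(a)=-4.300e-01  a ← 116.417782 − (+1.851e-05/-4.300e-01) = 116.417826
iter 4: u=0.843934  f(a)=+1.071e-11  f'(a)=-4.300e-01  a ← 116.417826 − (+1.071e-11/-4.300e-01) = 116.417826
converged: |Δa| < 1e-12 after 4 iterations
sag = a·(cosh(S/(2a)) − 1) = 116.417826·(cosh(0.843934) − 1) = 43.977628
T_max/T_min = cosh(S/(2a)) = 1.377757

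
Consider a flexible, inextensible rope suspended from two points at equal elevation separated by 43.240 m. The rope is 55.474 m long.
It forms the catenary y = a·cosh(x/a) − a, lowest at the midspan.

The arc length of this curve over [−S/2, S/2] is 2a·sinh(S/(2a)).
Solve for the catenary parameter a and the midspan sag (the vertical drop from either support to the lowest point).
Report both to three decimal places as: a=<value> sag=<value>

a=17.256 sag=15.411

seed: a₀ = √(S³/(24(L−S))) = √(43.240³/(24·12.234)) = 16.593526
iter 1: u=1.302918  f(a)=+1.081e+00  f'(a)=-1.741e+00  a ← 16.593526 − (+1.081e+00/-1.741e+00) = 17.214827
iter 2: u=1.255894  f(a)=+6.370e-02  f'(a)=-1.541e+00  a ← 17.214827 − (+6.370e-02/-1.541e+00) = 17.256166
iter 3: u=1.252885  f(a)=+2.517e-04  f'(a)=-1.529e+00  a ← 17.256166 − (+2.517e-04/-1.529e+00) = 17.256331
iter 4: u=1.252874  f(a)=+3.962e-09  f'(a)=-1.529e+00  a ← 17.256331 − (+3.962e-09/-1.529e+00) = 17.256331
iter 5: u=1.252874  f(a)=-1.421e-14  f'(a)=-1.529e+00  a ← 17.256331 − (-1.421e-14/-1.529e+00) = 17.256331
converged: |Δa| < 1e-12 after 5 iterations
sag = a·(cosh(S/(2a)) − 1) = 17.256331·(cosh(1.252874) − 1) = 15.410504
T_max/T_min = cosh(S/(2a)) = 1.893035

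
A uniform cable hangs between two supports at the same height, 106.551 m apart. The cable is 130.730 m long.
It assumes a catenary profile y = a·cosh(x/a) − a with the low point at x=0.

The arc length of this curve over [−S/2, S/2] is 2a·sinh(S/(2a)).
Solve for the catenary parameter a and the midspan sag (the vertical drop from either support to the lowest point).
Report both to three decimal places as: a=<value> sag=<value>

seed: a₀ = √(S³/(24(L−S))) = √(106.551³/(24·24.179)) = 45.657435
iter 1: u=1.166853  f(a)=+1.700e+00  f'(a)=-1.211e+00  a ← 45.657435 − (+1.700e+00/-1.211e+00) = 47.062106
iter 2: u=1.132025  f(a)=+8.163e-02  f'(a)=-1.097e+00  a ← 47.062106 − (+8.163e-02/-1.097e+00) = 47.136525
iter 3: u=1.130238  f(a)=+2.091e-04  f'(a)=-1.091e+00  a ← 47.136525 − (+2.091e-04/-1.091e+00) = 47.136717
iter 4: u=1.130234  f(a)=+1.380e-09  f'(a)=-1.091e+00  a ← 47.136717 − (+1.380e-09/-1.091e+00) = 47.136717
iter 5: u=1.130234  f(a)=+0.000e+00  f'(a)=-1.091e+00  a ← 47.136717 − (+0.000e+00/-1.091e+00) = 47.136717
converged: |Δa| < 1e-12 after 5 iterations
sag = a·(cosh(S/(2a)) − 1) = 47.136717·(cosh(1.130234) − 1) = 33.451454
T_max/T_min = cosh(S/(2a)) = 1.709669

a=47.137 sag=33.451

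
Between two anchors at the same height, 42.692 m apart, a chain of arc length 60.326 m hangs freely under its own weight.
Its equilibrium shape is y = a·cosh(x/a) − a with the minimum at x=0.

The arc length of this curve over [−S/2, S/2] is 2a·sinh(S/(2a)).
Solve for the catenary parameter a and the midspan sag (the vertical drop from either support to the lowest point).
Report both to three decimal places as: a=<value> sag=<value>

a=14.331 sag=19.064

seed: a₀ = √(S³/(24(L−S))) = √(42.692³/(24·17.634)) = 13.559345
iter 1: u=1.574265  f(a)=+2.319e+00  f'(a)=-3.305e+00  a ← 13.559345 − (+2.319e+00/-3.305e+00) = 14.260811
iter 2: u=1.496829  f(a)=+1.921e-01  f'(a)=-2.778e+00  a ← 14.260811 − (+1.921e-01/-2.778e+00) = 14.329940
iter 3: u=1.489608  f(a)=+1.581e-03  f'(a)=-2.733e+00  a ← 14.329940 − (+1.581e-03/-2.733e+00) = 14.330519
iter 4: u=1.489548  f(a)=+1.091e-07  f'(a)=-2.733e+00  a ← 14.330519 − (+1.091e-07/-2.733e+00) = 14.330519
iter 5: u=1.489548  f(a)=+7.105e-15  f'(a)=-2.733e+00  a ← 14.330519 − (+7.105e-15/-2.733e+00) = 14.330519
converged: |Δa| < 1e-12 after 5 iterations
sag = a·(cosh(S/(2a)) − 1) = 14.330519·(cosh(1.489548) − 1) = 19.063648
T_max/T_min = cosh(S/(2a)) = 2.330283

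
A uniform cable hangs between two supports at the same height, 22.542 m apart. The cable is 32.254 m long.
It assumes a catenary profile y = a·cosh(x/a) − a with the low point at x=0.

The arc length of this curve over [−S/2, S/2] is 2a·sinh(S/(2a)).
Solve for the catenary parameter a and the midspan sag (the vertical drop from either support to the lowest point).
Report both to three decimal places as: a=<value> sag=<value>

a=7.425 sag=10.329

seed: a₀ = √(S³/(24(L−S))) = √(22.542³/(24·9.712)) = 7.010173
iter 1: u=1.607806  f(a)=+1.335e+00  f'(a)=-3.556e+00  a ← 7.010173 − (+1.335e+00/-3.556e+00) = 7.385655
iter 2: u=1.526066  f(a)=+1.148e-01  f'(a)=-2.969e+00  a ← 7.385655 − (+1.148e-01/-2.969e+00) = 7.424319
iter 3: u=1.518119  f(a)=+1.025e-03  f'(a)=-2.916e+00  a ← 7.424319 − (+1.025e-03/-2.916e+00) = 7.424670
iter 4: u=1.518047  f(a)=+8.323e-08  f'(a)=-2.916e+00  a ← 7.424670 − (+8.323e-08/-2.916e+00) = 7.424670
iter 5: u=1.518047  f(a)=+7.105e-15  f'(a)=-2.916e+00  a ← 7.424670 − (+7.105e-15/-2.916e+00) = 7.424670
converged: |Δa| < 1e-12 after 5 iterations
sag = a·(cosh(S/(2a)) − 1) = 7.424670·(cosh(1.518047) − 1) = 10.329368
T_max/T_min = cosh(S/(2a)) = 2.391222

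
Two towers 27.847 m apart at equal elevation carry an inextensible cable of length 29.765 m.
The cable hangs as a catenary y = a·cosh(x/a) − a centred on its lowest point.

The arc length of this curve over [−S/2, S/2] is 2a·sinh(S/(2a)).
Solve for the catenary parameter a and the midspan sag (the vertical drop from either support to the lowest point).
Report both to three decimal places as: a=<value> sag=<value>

a=21.879 sag=4.582

seed: a₀ = √(S³/(24(L−S))) = √(27.847³/(24·1.918)) = 21.658965
iter 1: u=0.642852  f(a)=+4.002e-02  f'(a)=-1.845e-01  a ← 21.658965 − (+4.002e-02/-1.845e-01) = 21.875852
iter 2: u=0.636478  f(a)=+6.091e-04  f'(a)=-1.790e-01  a ← 21.875852 − (+6.091e-04/-1.790e-01) = 21.879256
iter 3: u=0.636379  f(a)=+1.459e-07  f'(a)=-1.789e-01  a ← 21.879256 − (+1.459e-07/-1.789e-01) = 21.879256
iter 4: u=0.636379  f(a)=+1.421e-14  f'(a)=-1.789e-01  a ← 21.879256 − (+1.421e-14/-1.789e-01) = 21.879256
converged: |Δa| < 1e-12 after 4 iterations
sag = a·(cosh(S/(2a)) − 1) = 21.879256·(cosh(0.636379) − 1) = 4.581860
T_max/T_min = cosh(S/(2a)) = 1.209416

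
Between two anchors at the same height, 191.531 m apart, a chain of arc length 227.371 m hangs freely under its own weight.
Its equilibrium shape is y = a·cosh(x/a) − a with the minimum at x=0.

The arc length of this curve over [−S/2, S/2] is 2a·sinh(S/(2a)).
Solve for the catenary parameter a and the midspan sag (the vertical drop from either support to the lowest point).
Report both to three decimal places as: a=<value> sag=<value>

a=92.814 sag=53.947

seed: a₀ = √(S³/(24(L−S))) = √(191.531³/(24·35.840)) = 90.379304
iter 1: u=1.059595  f(a)=+2.067e+00  f'(a)=-8.858e-01  a ← 90.379304 − (+2.067e+00/-8.858e-01) = 92.712339
iter 2: u=1.032932  f(a)=+8.272e-02  f'(a)=-8.162e-01  a ← 92.712339 − (+8.272e-02/-8.162e-01) = 92.813698
iter 3: u=1.031804  f(a)=+1.448e-04  f'(a)=-8.133e-01  a ← 92.813698 − (+1.448e-04/-8.133e-01) = 92.813876
iter 4: u=1.031802  f(a)=+4.453e-10  f'(a)=-8.133e-01  a ← 92.813876 − (+4.453e-10/-8.133e-01) = 92.813876
iter 5: u=1.031802  f(a)=+8.527e-14  f'(a)=-8.133e-01  a ← 92.813876 − (+8.527e-14/-8.133e-01) = 92.813876
converged: |Δa| < 1e-12 after 5 iterations
sag = a·(cosh(S/(2a)) − 1) = 92.813876·(cosh(1.031802) − 1) = 53.947183
T_max/T_min = cosh(S/(2a)) = 1.581240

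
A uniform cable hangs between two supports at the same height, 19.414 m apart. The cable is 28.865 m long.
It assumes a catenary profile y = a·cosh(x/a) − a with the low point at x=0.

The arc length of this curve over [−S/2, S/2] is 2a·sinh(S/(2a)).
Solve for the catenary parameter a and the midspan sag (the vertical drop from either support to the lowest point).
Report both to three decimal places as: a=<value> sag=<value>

seed: a₀ = √(S³/(24(L−S))) = √(19.414³/(24·9.451)) = 5.679735
iter 1: u=1.709059  f(a)=+1.480e+00  f'(a)=-4.407e+00  a ← 5.679735 − (+1.480e+00/-4.407e+00) = 6.015613
iter 2: u=1.613634  f(a)=+1.415e-01  f'(a)=-3.602e+00  a ← 6.015613 − (+1.415e-01/-3.602e+00) = 6.054892
iter 3: u=1.603166  f(a)=+1.594e-03  f'(a)=-3.521e+00  a ← 6.054892 − (+1.594e-03/-3.521e+00) = 6.055345
iter 4: u=1.603047  f(a)=+2.073e-07  f'(a)=-3.520e+00  a ← 6.055345 − (+2.073e-07/-3.520e+00) = 6.055345
iter 5: u=1.603047  f(a)=+3.553e-15  f'(a)=-3.520e+00  a ← 6.055345 − (+3.553e-15/-3.520e+00) = 6.055345
converged: |Δa| < 1e-12 after 5 iterations
sag = a·(cosh(S/(2a)) − 1) = 6.055345·(cosh(1.603047) − 1) = 9.595989
T_max/T_min = cosh(S/(2a)) = 2.584714

a=6.055 sag=9.596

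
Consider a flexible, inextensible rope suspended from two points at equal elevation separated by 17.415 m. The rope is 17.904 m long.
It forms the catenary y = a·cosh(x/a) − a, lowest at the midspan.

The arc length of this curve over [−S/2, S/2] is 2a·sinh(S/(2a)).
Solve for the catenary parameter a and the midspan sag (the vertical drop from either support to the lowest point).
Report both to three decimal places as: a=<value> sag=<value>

a=21.303 sag=1.804

seed: a₀ = √(S³/(24(L−S))) = √(17.415³/(24·0.489)) = 21.214127
iter 1: u=0.410458  f(a)=+4.136e-03  f'(a)=-4.688e-02  a ← 21.214127 − (+4.136e-03/-4.688e-02) = 21.302343
iter 2: u=0.408758  f(a)=+2.594e-05  f'(a)=-4.630e-02  a ← 21.302343 − (+2.594e-05/-4.630e-02) = 21.302903
iter 3: u=0.408747  f(a)=+1.035e-09  f'(a)=-4.629e-02  a ← 21.302903 − (+1.035e-09/-4.629e-02) = 21.302903
iter 4: u=0.408747  f(a)=+0.000e+00  f'(a)=-4.629e-02  a ← 21.302903 − (+0.000e+00/-4.629e-02) = 21.302903
converged: |Δa| < 1e-12 after 4 iterations
sag = a·(cosh(S/(2a)) − 1) = 21.302903·(cosh(0.408747) − 1) = 1.804498
T_max/T_min = cosh(S/(2a)) = 1.084707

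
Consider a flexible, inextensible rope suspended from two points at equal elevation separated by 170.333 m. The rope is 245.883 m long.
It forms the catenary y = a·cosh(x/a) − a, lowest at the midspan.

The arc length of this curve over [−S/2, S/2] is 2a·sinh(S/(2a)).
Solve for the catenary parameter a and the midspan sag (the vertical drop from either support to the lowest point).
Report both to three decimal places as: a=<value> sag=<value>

a=55.377 sag=79.461

seed: a₀ = √(S³/(24(L−S))) = √(170.333³/(24·75.550)) = 52.206591
iter 1: u=1.631336  f(a)=+1.071e+01  f'(a)=-3.741e+00  a ← 52.206591 − (+1.071e+01/-3.741e+00) = 55.070199
iter 2: u=1.546508  f(a)=+9.447e-01  f'(a)=-3.108e+00  a ← 55.070199 − (+9.447e-01/-3.108e+00) = 55.374130
iter 3: u=1.538020  f(a)=+8.914e-03  f'(a)=-3.050e+00  a ← 55.374130 − (+8.914e-03/-3.050e+00) = 55.377053
iter 4: u=1.537938  f(a)=+8.101e-07  f'(a)=-3.049e+00  a ← 55.377053 − (+8.101e-07/-3.049e+00) = 55.377053
iter 5: u=1.537938  f(a)=+0.000e+00  f'(a)=-3.049e+00  a ← 55.377053 − (+0.000e+00/-3.049e+00) = 55.377053
converged: |Δa| < 1e-12 after 5 iterations
sag = a·(cosh(S/(2a)) − 1) = 55.377053·(cosh(1.537938) − 1) = 79.460740
T_max/T_min = cosh(S/(2a)) = 2.434904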